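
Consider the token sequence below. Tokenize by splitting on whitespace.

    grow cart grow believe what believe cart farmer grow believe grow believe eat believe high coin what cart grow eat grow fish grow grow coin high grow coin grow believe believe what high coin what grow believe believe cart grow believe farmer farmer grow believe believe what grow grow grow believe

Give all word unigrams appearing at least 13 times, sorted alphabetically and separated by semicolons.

Unigram counts meeting the condition (at least 13 times):
  believe: 13
  grow: 16

believe; grow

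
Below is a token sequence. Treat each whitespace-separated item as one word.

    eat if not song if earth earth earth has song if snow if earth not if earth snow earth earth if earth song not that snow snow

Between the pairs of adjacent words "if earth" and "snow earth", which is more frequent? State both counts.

"if earth" (4 vs 1)

"if earth": 4 occurrences
"snow earth": 1 occurrence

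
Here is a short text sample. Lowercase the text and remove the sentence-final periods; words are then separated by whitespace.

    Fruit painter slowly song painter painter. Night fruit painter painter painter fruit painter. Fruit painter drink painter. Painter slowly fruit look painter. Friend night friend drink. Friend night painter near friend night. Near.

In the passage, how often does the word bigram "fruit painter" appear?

Scanning the 32 overlapping bigram windows for "fruit painter":
  position 1–2: fruit painter
  position 8–9: fruit painter
  position 12–13: fruit painter
  position 14–15: fruit painter

4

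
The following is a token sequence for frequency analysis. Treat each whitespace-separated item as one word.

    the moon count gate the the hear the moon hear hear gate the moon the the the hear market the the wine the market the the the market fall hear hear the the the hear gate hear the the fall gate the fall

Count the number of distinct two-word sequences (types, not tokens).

43 tokens → 42 bigram windows in total.
Repeated bigrams (each contributes count−1 duplicates):
  the the: 9
  gate the: 3
  hear the: 3
  the hear: 3
  the moon: 3
  hear gate: 2
  hear hear: 2
  market the: 2
  … (2 more repeated)
21 duplicate windows → 42 − 21 = 21 distinct.

21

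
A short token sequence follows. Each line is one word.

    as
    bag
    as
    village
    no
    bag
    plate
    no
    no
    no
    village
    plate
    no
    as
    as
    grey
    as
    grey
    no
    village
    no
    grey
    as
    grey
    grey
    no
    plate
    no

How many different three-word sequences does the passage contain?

28 tokens → 26 trigram windows in total.
Repeated trigrams (each contributes count−1 duplicates):
  grey as grey: 2
1 duplicate windows → 26 − 1 = 25 distinct.

25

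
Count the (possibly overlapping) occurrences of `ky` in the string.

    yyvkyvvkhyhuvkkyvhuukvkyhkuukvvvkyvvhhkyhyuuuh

5

Sliding a length-2 window over the 46 characters (45 positions):
  position 4–5: ky
  position 15–16: ky
  position 23–24: ky
  position 33–34: ky
  position 39–40: ky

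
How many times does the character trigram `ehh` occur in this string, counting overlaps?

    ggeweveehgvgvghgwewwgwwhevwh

0

Sliding a length-3 window over the 28 characters (26 positions):
  (no match at any position)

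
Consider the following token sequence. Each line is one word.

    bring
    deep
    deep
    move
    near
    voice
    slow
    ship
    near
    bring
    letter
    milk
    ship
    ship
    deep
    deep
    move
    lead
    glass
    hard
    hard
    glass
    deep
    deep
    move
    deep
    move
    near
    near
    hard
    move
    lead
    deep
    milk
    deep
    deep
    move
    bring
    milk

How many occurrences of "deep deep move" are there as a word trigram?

Scanning the 37 overlapping trigram windows for "deep deep move":
  position 2–4: deep deep move
  position 15–17: deep deep move
  position 23–25: deep deep move
  position 35–37: deep deep move

4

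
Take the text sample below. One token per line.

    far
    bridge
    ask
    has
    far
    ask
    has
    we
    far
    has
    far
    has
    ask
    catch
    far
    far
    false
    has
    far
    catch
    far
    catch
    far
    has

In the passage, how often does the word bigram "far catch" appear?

Scanning the 23 overlapping bigram windows for "far catch":
  position 19–20: far catch
  position 21–22: far catch

2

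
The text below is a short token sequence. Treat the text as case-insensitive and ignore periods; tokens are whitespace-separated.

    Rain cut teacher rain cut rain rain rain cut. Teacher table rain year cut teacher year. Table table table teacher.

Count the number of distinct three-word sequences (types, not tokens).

17

20 tokens → 18 trigram windows in total.
Repeated trigrams (each contributes count−1 duplicates):
  rain cut teacher: 2
1 duplicate windows → 18 − 1 = 17 distinct.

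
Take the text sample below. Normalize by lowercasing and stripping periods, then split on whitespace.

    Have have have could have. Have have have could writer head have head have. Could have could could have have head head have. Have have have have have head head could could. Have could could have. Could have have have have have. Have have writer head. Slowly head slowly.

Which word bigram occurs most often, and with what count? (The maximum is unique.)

"have have", 17 times

Bigram frequencies (highest first):
  have have: 17
  have could: 6
  could have: 6
  head have: 3
  have head: 3
  could could: 3
  … (7 more, each ≤ 2)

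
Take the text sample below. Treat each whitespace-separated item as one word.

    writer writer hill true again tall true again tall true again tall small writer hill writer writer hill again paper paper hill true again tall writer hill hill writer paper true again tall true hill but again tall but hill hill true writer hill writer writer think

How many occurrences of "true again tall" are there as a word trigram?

5

Scanning the 45 overlapping trigram windows for "true again tall":
  position 4–6: true again tall
  position 7–9: true again tall
  position 10–12: true again tall
  position 23–25: true again tall
  position 31–33: true again tall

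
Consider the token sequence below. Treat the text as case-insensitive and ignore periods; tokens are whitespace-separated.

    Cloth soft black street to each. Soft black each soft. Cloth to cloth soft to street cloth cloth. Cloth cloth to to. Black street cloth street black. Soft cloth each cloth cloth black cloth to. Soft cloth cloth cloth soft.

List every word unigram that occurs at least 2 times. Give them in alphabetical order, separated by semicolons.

Unigram counts meeting the condition (at least 2 times):
  black: 5
  cloth: 15
  each: 3
  soft: 7
  street: 4
  to: 6

black; cloth; each; soft; street; to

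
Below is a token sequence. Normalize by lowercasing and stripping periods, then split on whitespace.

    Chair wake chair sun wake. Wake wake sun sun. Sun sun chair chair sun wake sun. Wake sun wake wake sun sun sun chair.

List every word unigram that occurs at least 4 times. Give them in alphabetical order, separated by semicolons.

Unigram counts meeting the condition (at least 4 times):
  chair: 5
  sun: 11
  wake: 8

chair; sun; wake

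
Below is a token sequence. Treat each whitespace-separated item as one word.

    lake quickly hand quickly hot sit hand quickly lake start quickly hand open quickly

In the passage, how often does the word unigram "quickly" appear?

Scanning the 14 tokens for "quickly":
  position 2: quickly
  position 4: quickly
  position 8: quickly
  position 11: quickly
  position 14: quickly

5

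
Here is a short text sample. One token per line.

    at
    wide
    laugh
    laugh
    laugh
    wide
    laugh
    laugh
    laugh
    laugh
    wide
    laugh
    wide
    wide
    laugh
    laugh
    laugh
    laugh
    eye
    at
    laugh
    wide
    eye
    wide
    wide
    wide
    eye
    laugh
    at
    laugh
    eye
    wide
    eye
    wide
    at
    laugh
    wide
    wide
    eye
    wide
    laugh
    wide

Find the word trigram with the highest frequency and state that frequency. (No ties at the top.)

Trigram frequencies (highest first):
  laugh laugh laugh: 5
  wide laugh laugh: 3
  wide eye wide: 3
  laugh laugh wide: 2
  laugh wide laugh: 2
  wide laugh wide: 2
  … (20 more, each ≤ 2)

"laugh laugh laugh", 5 times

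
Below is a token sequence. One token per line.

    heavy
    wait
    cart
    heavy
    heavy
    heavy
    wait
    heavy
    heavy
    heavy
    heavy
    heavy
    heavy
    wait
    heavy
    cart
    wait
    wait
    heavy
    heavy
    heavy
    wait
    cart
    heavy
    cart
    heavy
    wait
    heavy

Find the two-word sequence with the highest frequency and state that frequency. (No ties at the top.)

"heavy heavy", 9 times

Bigram frequencies (highest first):
  heavy heavy: 9
  heavy wait: 5
  wait heavy: 4
  cart heavy: 3
  wait cart: 2
  heavy cart: 2
  … (2 more, each ≤ 1)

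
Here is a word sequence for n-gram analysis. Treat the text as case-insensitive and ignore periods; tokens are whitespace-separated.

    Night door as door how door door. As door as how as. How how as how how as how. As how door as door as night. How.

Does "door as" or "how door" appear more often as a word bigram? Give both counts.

"door as": 5 occurrences
"how door": 2 occurrences

"door as" (5 vs 2)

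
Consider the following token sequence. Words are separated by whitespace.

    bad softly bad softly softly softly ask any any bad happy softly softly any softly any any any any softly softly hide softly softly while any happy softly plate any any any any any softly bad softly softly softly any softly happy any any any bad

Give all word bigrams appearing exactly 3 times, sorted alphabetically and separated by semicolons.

Bigram counts meeting the condition (exactly 3 times):
  bad softly: 3
  softly any: 3

bad softly; softly any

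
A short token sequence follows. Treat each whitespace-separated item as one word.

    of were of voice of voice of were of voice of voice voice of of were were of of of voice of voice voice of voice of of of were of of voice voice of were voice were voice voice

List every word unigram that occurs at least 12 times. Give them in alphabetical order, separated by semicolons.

Unigram counts meeting the condition (at least 12 times):
  of: 19
  voice: 14

of; voice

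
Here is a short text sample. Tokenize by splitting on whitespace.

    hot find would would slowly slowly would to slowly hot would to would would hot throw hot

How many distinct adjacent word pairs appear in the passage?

14

17 tokens → 16 bigram windows in total.
Repeated bigrams (each contributes count−1 duplicates):
  would to: 2
  would would: 2
2 duplicate windows → 16 − 2 = 14 distinct.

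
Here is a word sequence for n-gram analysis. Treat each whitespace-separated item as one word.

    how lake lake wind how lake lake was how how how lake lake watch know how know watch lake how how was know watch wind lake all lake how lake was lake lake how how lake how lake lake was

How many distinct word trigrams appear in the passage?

31

40 tokens → 38 trigram windows in total.
Repeated trigrams (each contributes count−1 duplicates):
  how lake lake: 4
  how how lake: 2
  lake how how: 2
  lake how lake: 2
  lake lake was: 2
7 duplicate windows → 38 − 7 = 31 distinct.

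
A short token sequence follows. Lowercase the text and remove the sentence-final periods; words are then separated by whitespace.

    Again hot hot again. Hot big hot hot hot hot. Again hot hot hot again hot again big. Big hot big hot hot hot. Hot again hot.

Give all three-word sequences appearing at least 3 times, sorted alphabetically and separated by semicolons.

Trigram counts meeting the condition (at least 3 times):
  hot again hot: 4
  hot hot again: 4
  hot hot hot: 5

hot again hot; hot hot again; hot hot hot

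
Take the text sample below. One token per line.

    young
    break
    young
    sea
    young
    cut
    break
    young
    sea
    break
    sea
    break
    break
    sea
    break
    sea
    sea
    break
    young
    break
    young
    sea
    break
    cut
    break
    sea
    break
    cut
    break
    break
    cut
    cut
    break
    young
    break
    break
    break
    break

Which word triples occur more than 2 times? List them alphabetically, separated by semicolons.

Trigram counts meeting the condition (more than 2 times):
  break sea break: 3
  break young sea: 3

break sea break; break young sea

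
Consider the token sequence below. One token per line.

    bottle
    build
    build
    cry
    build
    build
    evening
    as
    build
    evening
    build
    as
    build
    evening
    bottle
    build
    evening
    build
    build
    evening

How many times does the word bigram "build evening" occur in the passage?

5

Scanning the 19 overlapping bigram windows for "build evening":
  position 6–7: build evening
  position 9–10: build evening
  position 13–14: build evening
  position 16–17: build evening
  position 19–20: build evening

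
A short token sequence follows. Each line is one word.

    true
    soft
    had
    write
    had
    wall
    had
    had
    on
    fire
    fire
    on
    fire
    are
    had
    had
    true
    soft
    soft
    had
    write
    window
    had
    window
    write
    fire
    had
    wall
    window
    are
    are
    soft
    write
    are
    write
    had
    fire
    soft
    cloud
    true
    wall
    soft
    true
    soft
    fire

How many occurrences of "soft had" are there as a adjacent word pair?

2

Scanning the 44 overlapping bigram windows for "soft had":
  position 2–3: soft had
  position 19–20: soft had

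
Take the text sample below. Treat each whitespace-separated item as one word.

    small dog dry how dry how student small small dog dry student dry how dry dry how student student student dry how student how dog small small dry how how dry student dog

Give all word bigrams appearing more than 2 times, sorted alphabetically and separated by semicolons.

dry how; how dry; how student

Bigram counts meeting the condition (more than 2 times):
  dry how: 6
  how dry: 3
  how student: 3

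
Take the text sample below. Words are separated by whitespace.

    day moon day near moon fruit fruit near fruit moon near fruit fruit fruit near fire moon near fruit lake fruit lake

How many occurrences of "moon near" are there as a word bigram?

2

Scanning the 21 overlapping bigram windows for "moon near":
  position 10–11: moon near
  position 17–18: moon near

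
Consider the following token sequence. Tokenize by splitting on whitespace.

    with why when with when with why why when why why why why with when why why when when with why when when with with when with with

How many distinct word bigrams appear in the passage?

9

28 tokens → 27 bigram windows in total.
Repeated bigrams (each contributes count−1 duplicates):
  when with: 5
  why why: 5
  why when: 4
  with when: 3
  with why: 3
  when when: 2
  when why: 2
  with with: 2
18 duplicate windows → 27 − 18 = 9 distinct.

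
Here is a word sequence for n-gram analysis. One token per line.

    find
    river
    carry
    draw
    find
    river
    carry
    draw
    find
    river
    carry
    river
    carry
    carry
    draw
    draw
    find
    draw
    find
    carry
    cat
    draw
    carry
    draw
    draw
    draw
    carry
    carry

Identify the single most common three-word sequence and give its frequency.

Trigram frequencies (highest first):
  find river carry: 3
  river carry draw: 2
  carry draw find: 2
  draw find river: 2
  carry draw draw: 2
  river carry river: 1
  … (14 more, each ≤ 1)

"find river carry", 3 times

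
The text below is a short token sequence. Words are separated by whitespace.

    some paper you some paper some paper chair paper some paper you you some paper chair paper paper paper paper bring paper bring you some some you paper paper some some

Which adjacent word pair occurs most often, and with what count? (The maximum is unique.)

"some paper", 5 times

Bigram frequencies (highest first):
  some paper: 5
  paper paper: 4
  you some: 3
  paper some: 3
  paper you: 2
  paper chair: 2
  … (8 more, each ≤ 2)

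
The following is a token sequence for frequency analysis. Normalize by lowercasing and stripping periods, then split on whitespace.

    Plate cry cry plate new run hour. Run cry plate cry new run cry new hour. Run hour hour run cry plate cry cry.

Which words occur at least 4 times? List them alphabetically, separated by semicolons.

Unigram counts meeting the condition (at least 4 times):
  cry: 8
  hour: 4
  plate: 4
  run: 5

cry; hour; plate; run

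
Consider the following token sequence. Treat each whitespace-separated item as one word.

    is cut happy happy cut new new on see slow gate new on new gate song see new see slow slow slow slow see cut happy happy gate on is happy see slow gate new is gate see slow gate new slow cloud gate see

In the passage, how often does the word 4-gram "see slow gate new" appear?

Scanning the 42 overlapping 4-gram windows for "see slow gate new":
  position 9–12: see slow gate new
  position 32–35: see slow gate new
  position 38–41: see slow gate new

3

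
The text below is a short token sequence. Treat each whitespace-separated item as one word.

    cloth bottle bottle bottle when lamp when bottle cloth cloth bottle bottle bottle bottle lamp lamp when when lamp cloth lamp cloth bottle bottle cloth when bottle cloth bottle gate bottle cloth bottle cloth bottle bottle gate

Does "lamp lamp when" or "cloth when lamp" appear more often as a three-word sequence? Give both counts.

"lamp lamp when": 1 occurrence
"cloth when lamp": 0 occurrences

"lamp lamp when" (1 vs 0)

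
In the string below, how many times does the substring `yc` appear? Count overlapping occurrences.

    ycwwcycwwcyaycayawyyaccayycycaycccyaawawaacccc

Sliding a length-2 window over the 46 characters (45 positions):
  position 1–2: yc
  position 6–7: yc
  position 13–14: yc
  position 26–27: yc
  position 28–29: yc
  position 31–32: yc

6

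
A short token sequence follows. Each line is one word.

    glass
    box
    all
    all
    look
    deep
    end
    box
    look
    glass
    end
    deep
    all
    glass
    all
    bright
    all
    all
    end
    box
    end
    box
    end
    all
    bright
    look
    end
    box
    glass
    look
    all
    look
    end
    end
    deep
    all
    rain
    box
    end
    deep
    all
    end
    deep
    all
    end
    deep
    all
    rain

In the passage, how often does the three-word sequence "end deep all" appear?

5

Scanning the 46 overlapping trigram windows for "end deep all":
  position 11–13: end deep all
  position 34–36: end deep all
  position 39–41: end deep all
  position 42–44: end deep all
  position 45–47: end deep all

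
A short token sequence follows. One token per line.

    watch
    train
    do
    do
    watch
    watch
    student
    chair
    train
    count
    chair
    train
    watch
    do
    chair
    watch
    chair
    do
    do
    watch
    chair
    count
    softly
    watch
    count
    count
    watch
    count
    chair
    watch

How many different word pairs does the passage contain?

30 tokens → 29 bigram windows in total.
Repeated bigrams (each contributes count−1 duplicates):
  chair train: 2
  chair watch: 2
  count chair: 2
  do do: 2
  do watch: 2
  watch chair: 2
  watch count: 2
7 duplicate windows → 29 − 7 = 22 distinct.

22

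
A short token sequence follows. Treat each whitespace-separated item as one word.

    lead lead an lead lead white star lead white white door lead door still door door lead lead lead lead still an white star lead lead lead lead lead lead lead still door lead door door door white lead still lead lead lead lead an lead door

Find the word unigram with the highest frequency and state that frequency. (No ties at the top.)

Unigram frequencies (highest first):
  lead: 24
  door: 9
  white: 5
  still: 4
  an: 3
  star: 2

"lead", 24 times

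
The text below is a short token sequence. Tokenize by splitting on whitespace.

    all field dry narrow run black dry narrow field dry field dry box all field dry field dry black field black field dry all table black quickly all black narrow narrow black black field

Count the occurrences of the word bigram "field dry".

6

Scanning the 33 overlapping bigram windows for "field dry":
  position 2–3: field dry
  position 9–10: field dry
  position 11–12: field dry
  position 15–16: field dry
  position 17–18: field dry
  position 22–23: field dry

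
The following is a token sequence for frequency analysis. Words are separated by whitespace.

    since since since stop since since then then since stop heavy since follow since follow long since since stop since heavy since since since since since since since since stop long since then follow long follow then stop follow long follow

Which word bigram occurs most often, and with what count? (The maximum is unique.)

Bigram frequencies (highest first):
  since since: 11
  since stop: 4
  follow long: 3
  stop since: 2
  since then: 2
  heavy since: 2
  … (13 more, each ≤ 2)

"since since", 11 times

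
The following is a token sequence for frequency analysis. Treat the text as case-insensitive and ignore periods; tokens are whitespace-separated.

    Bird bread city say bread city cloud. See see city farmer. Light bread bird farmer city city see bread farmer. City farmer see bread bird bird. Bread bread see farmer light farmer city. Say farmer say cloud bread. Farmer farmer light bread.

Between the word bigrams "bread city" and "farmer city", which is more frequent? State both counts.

"farmer city" (3 vs 2)

"bread city": 2 occurrences
"farmer city": 3 occurrences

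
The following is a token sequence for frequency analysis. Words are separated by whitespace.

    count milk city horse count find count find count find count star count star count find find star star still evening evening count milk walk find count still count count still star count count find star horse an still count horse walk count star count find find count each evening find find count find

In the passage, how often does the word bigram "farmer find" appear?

Scanning the 53 overlapping bigram windows for "farmer find":
  (none found)

0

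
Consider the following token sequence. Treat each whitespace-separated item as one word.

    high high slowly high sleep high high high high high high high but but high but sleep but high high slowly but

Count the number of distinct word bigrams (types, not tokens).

11

22 tokens → 21 bigram windows in total.
Repeated bigrams (each contributes count−1 duplicates):
  high high: 8
  but high: 2
  high but: 2
  high slowly: 2
10 duplicate windows → 21 − 10 = 11 distinct.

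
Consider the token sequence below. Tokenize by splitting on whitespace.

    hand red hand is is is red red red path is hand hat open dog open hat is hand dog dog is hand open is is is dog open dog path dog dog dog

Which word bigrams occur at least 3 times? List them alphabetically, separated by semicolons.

dog dog; is hand; is is

Bigram counts meeting the condition (at least 3 times):
  dog dog: 3
  is hand: 3
  is is: 4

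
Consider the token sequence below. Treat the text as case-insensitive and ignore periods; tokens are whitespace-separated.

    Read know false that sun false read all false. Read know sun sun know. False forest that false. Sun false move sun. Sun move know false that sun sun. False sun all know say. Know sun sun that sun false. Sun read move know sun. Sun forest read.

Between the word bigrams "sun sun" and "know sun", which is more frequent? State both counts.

"sun sun" (5 vs 3)

"sun sun": 5 occurrences
"know sun": 3 occurrences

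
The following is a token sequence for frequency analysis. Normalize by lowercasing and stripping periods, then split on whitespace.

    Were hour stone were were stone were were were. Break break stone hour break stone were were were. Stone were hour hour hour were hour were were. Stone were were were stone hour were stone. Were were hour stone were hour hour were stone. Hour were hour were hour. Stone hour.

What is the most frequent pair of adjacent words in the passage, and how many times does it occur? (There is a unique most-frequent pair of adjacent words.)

Bigram frequencies (highest first):
  were were: 9
  were hour: 7
  stone were: 7
  were stone: 6
  hour were: 6
  stone hour: 4
  … (6 more, each ≤ 3)

"were were", 9 times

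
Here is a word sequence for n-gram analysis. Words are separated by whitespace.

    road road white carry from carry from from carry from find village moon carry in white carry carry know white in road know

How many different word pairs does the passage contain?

18

23 tokens → 22 bigram windows in total.
Repeated bigrams (each contributes count−1 duplicates):
  carry from: 3
  from carry: 2
  white carry: 2
4 duplicate windows → 22 − 4 = 18 distinct.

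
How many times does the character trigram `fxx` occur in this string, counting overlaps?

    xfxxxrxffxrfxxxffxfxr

Sliding a length-3 window over the 21 characters (19 positions):
  position 2–4: fxx
  position 12–14: fxx

2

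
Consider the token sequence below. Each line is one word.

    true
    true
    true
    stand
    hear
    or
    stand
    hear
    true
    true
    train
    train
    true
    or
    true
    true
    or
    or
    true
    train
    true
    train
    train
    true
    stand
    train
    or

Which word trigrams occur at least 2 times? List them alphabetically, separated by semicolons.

Trigram counts meeting the condition (at least 2 times):
  train train true: 2
  true train train: 2

train train true; true train train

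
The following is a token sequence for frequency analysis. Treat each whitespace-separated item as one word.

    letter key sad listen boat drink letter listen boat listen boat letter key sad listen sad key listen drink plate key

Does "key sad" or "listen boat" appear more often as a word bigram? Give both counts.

"listen boat" (3 vs 2)

"key sad": 2 occurrences
"listen boat": 3 occurrences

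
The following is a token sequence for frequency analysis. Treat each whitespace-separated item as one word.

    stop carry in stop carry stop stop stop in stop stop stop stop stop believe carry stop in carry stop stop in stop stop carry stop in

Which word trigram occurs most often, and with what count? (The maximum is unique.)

Trigram frequencies (highest first):
  stop stop stop: 4
  stop carry stop: 2
  carry stop stop: 2
  stop stop in: 2
  stop in stop: 2
  in stop stop: 2
  … (10 more, each ≤ 2)

"stop stop stop", 4 times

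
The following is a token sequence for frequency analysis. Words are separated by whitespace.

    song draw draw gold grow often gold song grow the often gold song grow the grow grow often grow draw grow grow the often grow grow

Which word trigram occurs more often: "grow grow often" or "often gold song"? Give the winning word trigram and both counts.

"often gold song" (2 vs 1)

"grow grow often": 1 occurrence
"often gold song": 2 occurrences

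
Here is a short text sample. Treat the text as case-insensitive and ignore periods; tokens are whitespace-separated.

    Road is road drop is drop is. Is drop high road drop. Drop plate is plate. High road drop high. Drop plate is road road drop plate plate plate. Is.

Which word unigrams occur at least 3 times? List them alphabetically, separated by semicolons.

drop; high; is; plate; road

Unigram counts meeting the condition (at least 3 times):
  drop: 8
  high: 3
  is: 7
  plate: 6
  road: 6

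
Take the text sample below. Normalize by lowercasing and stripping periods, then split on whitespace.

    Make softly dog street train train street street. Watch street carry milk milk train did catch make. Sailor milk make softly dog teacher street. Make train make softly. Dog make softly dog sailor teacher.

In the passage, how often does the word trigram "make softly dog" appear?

Scanning the 32 overlapping trigram windows for "make softly dog":
  position 1–3: make softly dog
  position 20–22: make softly dog
  position 27–29: make softly dog
  position 30–32: make softly dog

4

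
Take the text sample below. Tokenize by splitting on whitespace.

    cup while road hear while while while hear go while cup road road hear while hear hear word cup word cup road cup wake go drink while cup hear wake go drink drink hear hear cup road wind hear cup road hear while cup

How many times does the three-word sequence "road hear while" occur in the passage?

Scanning the 42 overlapping trigram windows for "road hear while":
  position 3–5: road hear while
  position 13–15: road hear while
  position 41–43: road hear while

3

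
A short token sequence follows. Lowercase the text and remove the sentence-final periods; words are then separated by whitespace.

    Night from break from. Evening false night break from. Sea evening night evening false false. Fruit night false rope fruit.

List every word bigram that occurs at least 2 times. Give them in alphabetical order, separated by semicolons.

Bigram counts meeting the condition (at least 2 times):
  break from: 2
  evening false: 2

break from; evening false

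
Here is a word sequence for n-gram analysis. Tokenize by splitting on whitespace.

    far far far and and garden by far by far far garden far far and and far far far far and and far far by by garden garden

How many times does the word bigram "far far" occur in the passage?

Scanning the 27 overlapping bigram windows for "far far":
  position 1–2: far far
  position 2–3: far far
  position 10–11: far far
  position 13–14: far far
  position 17–18: far far
  position 18–19: far far
  position 19–20: far far
  position 23–24: far far

8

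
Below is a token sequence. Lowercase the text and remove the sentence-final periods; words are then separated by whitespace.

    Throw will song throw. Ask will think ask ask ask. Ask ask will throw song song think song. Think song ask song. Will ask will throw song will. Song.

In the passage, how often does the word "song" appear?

8

Scanning the 29 tokens for "song":
  position 3: song
  position 15: song
  position 16: song
  position 18: song
  position 20: song
  position 22: song
  position 27: song
  position 29: song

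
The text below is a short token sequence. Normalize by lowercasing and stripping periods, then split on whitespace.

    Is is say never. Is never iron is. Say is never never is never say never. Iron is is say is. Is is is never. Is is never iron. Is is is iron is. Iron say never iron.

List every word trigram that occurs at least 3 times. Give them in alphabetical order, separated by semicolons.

is is is; never iron is

Trigram counts meeting the condition (at least 3 times):
  is is is: 3
  never iron is: 3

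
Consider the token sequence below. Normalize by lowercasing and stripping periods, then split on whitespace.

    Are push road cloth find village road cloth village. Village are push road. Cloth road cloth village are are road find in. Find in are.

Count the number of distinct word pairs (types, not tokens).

16

25 tokens → 24 bigram windows in total.
Repeated bigrams (each contributes count−1 duplicates):
  road cloth: 4
  are push: 2
  cloth village: 2
  find in: 2
  push road: 2
  village are: 2
8 duplicate windows → 24 − 8 = 16 distinct.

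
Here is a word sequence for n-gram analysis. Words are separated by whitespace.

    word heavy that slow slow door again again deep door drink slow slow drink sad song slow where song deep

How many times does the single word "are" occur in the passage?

Scanning the 20 tokens for "are":
  (none found)

0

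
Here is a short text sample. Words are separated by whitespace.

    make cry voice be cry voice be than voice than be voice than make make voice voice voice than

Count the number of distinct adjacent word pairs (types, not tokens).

19 tokens → 18 bigram windows in total.
Repeated bigrams (each contributes count−1 duplicates):
  voice than: 3
  cry voice: 2
  voice be: 2
  voice voice: 2
5 duplicate windows → 18 − 5 = 13 distinct.

13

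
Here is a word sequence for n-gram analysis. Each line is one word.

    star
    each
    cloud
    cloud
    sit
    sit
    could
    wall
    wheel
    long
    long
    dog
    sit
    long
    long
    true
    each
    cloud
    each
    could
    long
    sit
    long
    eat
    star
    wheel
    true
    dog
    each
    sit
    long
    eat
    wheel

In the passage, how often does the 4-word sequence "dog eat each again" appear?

Scanning the 30 overlapping 4-gram windows for "dog eat each again":
  (none found)

0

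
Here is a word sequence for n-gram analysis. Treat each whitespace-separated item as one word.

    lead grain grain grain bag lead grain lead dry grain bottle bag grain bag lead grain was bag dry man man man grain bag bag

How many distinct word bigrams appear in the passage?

25 tokens → 24 bigram windows in total.
Repeated bigrams (each contributes count−1 duplicates):
  grain bag: 3
  lead grain: 3
  bag lead: 2
  grain grain: 2
  man man: 2
7 duplicate windows → 24 − 7 = 17 distinct.

17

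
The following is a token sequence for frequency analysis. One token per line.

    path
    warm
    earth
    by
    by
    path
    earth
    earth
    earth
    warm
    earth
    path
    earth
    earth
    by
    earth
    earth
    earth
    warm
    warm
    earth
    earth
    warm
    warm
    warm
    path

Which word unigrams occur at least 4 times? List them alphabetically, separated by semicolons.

Unigram counts meeting the condition (at least 4 times):
  earth: 12
  path: 4
  warm: 7

earth; path; warm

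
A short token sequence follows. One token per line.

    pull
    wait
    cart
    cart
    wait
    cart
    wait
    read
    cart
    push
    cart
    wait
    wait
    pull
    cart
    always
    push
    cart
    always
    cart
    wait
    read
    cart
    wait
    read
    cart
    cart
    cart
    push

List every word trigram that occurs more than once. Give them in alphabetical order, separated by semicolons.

Trigram counts meeting the condition (more than once):
  cart wait read: 3
  wait read cart: 3

cart wait read; wait read cart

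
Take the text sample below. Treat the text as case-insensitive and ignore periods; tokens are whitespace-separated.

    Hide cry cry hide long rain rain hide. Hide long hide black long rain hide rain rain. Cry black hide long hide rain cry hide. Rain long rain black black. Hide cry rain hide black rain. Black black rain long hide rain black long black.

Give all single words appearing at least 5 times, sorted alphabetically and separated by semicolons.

black; cry; hide; long; rain

Unigram counts meeting the condition (at least 5 times):
  black: 9
  cry: 5
  hide: 12
  long: 7
  rain: 12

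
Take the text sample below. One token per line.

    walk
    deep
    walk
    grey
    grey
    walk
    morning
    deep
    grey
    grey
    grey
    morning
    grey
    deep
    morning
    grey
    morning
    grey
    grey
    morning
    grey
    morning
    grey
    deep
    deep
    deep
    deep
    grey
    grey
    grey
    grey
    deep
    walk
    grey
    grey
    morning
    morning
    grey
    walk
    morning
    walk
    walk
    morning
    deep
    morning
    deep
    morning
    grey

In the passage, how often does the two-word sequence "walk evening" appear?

0

Scanning the 47 overlapping bigram windows for "walk evening":
  (none found)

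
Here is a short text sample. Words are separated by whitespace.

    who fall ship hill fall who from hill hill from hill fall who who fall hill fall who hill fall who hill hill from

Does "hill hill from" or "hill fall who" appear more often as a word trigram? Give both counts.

"hill hill from": 2 occurrences
"hill fall who": 4 occurrences

"hill fall who" (4 vs 2)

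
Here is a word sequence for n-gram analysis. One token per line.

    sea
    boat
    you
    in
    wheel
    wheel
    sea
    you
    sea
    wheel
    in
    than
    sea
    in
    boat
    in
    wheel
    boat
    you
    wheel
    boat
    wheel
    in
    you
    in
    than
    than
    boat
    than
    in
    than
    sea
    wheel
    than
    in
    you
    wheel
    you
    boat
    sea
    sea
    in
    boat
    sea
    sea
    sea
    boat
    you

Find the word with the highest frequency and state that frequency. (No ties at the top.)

"sea", 10 times

Unigram frequencies (highest first):
  sea: 10
  in: 9
  boat: 8
  wheel: 8
  you: 7
  than: 6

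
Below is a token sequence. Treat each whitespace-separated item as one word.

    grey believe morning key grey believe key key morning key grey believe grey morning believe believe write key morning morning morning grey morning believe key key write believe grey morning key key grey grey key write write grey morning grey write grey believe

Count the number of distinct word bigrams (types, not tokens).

43 tokens → 42 bigram windows in total.
Repeated bigrams (each contributes count−1 duplicates):
  grey believe: 4
  grey morning: 4
  key grey: 3
  key key: 3
  morning key: 3
  believe grey: 2
  believe key: 2
  key morning: 2
  … (5 more repeated)
20 duplicate windows → 42 − 20 = 22 distinct.

22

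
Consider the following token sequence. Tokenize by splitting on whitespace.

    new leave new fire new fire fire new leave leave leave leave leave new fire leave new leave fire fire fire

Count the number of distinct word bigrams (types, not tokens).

8

21 tokens → 20 bigram windows in total.
Repeated bigrams (each contributes count−1 duplicates):
  leave leave: 4
  fire fire: 3
  leave new: 3
  new fire: 3
  new leave: 3
  fire new: 2
12 duplicate windows → 20 − 12 = 8 distinct.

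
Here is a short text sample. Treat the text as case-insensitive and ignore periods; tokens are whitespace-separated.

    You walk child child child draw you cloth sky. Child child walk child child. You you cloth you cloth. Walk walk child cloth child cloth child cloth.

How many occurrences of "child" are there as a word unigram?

10

Scanning the 27 tokens for "child":
  position 3: child
  position 4: child
  position 5: child
  position 10: child
  position 11: child
  position 13: child
  position 14: child
  position 22: child
  position 24: child
  position 26: child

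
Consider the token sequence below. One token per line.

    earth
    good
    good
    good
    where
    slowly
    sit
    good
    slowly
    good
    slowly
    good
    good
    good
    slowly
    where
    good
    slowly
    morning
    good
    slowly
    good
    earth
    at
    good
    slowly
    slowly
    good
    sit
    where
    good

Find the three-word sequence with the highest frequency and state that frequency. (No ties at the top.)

Trigram frequencies (highest first):
  good slowly good: 3
  good good good: 2
  earth good good: 1
  good good where: 1
  good where slowly: 1
  where slowly sit: 1
  … (20 more, each ≤ 1)

"good slowly good", 3 times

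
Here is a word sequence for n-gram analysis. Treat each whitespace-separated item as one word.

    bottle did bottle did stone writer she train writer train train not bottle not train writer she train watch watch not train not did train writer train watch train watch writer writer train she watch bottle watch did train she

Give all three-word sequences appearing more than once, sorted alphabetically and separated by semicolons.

Trigram counts meeting the condition (more than once):
  train writer train: 2
  writer she train: 2

train writer train; writer she train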